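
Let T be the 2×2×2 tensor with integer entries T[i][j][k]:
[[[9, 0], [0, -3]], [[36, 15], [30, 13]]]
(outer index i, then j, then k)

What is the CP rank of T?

2

Lower bound: the mode-1 unfolding of T (rows indexed by i, columns by (j,k) = (0,0), (0,1), (1,0), (1,1)) is [[9, 0, 0, -3], [36, 15, 30, 13]].
There the 2×2 minor on rows i ∈ {0, 1}, columns (j,k) ∈ {(0,0), (0,1)} is det [[9, 0], [36, 15]] = 135 ≠ 0, so this unfolding has rank ≥ 2; CP rank is at least every unfolding rank, so rank(T) ≥ 2. (Unfolding ranks only ever bound the CP rank from below — rank(T) can be strictly larger than all of them — so the matching upper bound has to come from an explicit 2-term decomposition.)
Upper bound — finding two terms. Write S_k = T[:,:,k] for the frontal slices: S₀ = [[9, 0], [36, 30]], S₁ = [[0, -3], [15, 13]].
If T = a₁ ⊗ b₁ ⊗ c₁ + a₂ ⊗ b₂ ⊗ c₂ then each S_k = c₁[k]·a₁b₁ᵀ + c₂[k]·a₂b₂ᵀ. S₀ and S₁ are linearly independent, so a₁b₁ᵀ and a₂b₂ᵀ must span the same plane of matrices: they are the rank-1 matrices of the form x·S₀ + y·S₁.
det(x·S₀ + y·S₁) is 270·x² + 225·xy + 45·y² = 45·(2·x + y)(3·x + y), vanishing at (x:y) = (1:-2) and (1:-3).
M₁ = S₀ − 2·S₁ = [[9, 6], [6, 4]] = [3, 2][3, 2]ᵀ and M₂ = S₀ − 3·S₁ = [[9, 9], [-9, -9]] = 9·[1, -1][1, 1]ᵀ, so take a₁ = [3, 2], b₁ = [3, 2], a₂ = [1, -1], b₂ = [1, 1].
Each slice is an integer combination of E₁ = a₁b₁ᵀ and E₂ = a₂b₂ᵀ: S₀ = 3·E₁ − 18·E₂, S₁ = E₁ − 9·E₂; reading off coefficients, c₁ = [3, 1] and c₂ = [-18, -9].
Hence T = [3, 2] ⊗ [3, 2] ⊗ [3, 1] + [1, -1] ⊗ [1, 1] ⊗ [-18, -9], so rank(T) ≤ 2.
These bounds meet, so rank(T) = 2.
Check entry T[0,0,1] = 0: (3)·(3)·(1) + (1)·(1)·(-9) = 0.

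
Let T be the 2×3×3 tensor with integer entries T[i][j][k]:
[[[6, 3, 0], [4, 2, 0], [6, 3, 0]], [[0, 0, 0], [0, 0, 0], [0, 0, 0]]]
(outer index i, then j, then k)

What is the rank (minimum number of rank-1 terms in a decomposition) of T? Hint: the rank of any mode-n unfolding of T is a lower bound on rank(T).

1

Lower bound: T ≠ 0 (e.g. T[0,0,0] = 6), so rank(T) ≥ 1.
Upper bound: if T = a ⊗ b ⊗ c then every fibre of T is a multiple of the corresponding factor, so read the factors off the fibres through the nonzero entry T[0,0,0] = 6.
The mode-1 fibre T[:,0,0] = [6, 0] gives a = (1, 0) (primitive direction); the mode-2 fibre T[0,:,0] = [6, 4, 6] gives b = (3, 2, 3); then c[k] = T[0,0,k] / (a[0]·b[0]) = [6, 3, 0] / 3 = (2, 1, 0).
Expanding (1, 0) ⊗ (3, 2, 3) ⊗ (2, 1, 0) reproduces all 18 entries of T, so T = (1, 0) ⊗ (3, 2, 3) ⊗ (2, 1, 0) and rank(T) ≤ 1.
These bounds meet, so rank(T) = 1.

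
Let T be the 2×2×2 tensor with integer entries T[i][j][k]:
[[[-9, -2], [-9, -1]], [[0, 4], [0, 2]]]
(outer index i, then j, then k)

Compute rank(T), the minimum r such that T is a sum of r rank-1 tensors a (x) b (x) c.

2

Lower bound: in the mode-3 unfolding of T (rows indexed by k, columns by (i,j)) the 2×2 minor on rows k ∈ {0, 1}, columns (i,j) ∈ {(0,0), (0,1)} is det [[-9, -9], [-2, -1]] = -9 ≠ 0, so that unfolding has rank ≥ 2 and hence rank(T) ≥ 2 (CP rank is at least every unfolding rank, though it can be larger).
Upper bound: with S_k = T[:,:,k], the two rank-1 terms a₁b₁ᵀ, a₂b₂ᵀ are the rank-1 members of the pencil x·S₀ + y·S₁.
det(x·S₀ + y·S₁) is 18·xy = 18·(y)(x), vanishing at (x:y) = (1:0) and (0:1).
M₁ = S₀ = [[-9, -9], [0, 0]] = (-9)·[1, 0][1, 1]ᵀ and M₂ = S₁ = [[-2, -1], [4, 2]] = −[1, -2][2, 1]ᵀ, so take a₁ = [1, 0], b₁ = [1, 1], a₂ = [1, -2], b₂ = [2, 1].
Each slice is an integer combination of E₁ = a₁b₁ᵀ and E₂ = a₂b₂ᵀ: S₀ = −9·E₁, S₁ = −E₂; reading off coefficients, c₁ = [-9, 0] and c₂ = [0, -1].
Hence T = [1, 0] (x) [1, 1] (x) [-9, 0] + [1, -2] (x) [2, 1] (x) [0, -1], so rank(T) ≤ 2.
These bounds meet, so rank(T) = 2.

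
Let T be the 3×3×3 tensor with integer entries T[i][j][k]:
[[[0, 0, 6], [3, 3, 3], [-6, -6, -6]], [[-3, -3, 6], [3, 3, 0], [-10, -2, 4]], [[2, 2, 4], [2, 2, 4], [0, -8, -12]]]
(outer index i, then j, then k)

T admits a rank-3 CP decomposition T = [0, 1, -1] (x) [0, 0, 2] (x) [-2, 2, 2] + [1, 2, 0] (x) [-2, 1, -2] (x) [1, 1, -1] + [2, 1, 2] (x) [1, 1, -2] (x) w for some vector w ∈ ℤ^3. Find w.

Subtract the known terms from T to get the rank-1 residual R = [2, 1, 2] (x) [1, 1, -2] (x) w, so R[i,j,k] = a[i]·b[j]·w[k]. Pick indices with nonzero a[0]·b[0] = (2)·(1) = 2. Only the fibre through (0,0,·) is needed: R[0,0,:] = T[0,0,:] − Σₗ aₗ[0]bₗ[0]cₗ = [0, 0, 6] − (0)·(0)·[-2, 2, 2] − (1)·(-2)·[1, 1, -1] = [2, 2, 4]. Then w[k] = R[0,0,k] / 2 for each k, giving w = [2, 2, 4] / 2 = [1, 1, 2].

w = [1, 1, 2]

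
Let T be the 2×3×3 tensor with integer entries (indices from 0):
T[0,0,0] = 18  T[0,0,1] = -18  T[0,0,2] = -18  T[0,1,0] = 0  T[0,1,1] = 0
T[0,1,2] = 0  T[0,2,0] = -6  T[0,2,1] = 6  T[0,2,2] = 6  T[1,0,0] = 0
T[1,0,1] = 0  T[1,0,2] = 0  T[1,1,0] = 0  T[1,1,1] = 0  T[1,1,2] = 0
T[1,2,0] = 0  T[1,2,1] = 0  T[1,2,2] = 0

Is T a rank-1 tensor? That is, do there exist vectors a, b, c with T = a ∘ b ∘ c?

Yes

The mode-1 fibre T[:,0,0] = [18, 0] gives a = [1, 0] (primitive direction); the mode-2 fibre T[0,:,0] = [18, 0, -6] gives b = [3, 0, -1]; then c[k] = T[0,0,k] / (a[0]·b[0]) = [18, -18, -18] / 3 = [6, -6, -6].
Expanding [1, 0] ∘ [3, 0, -1] ∘ [6, -6, -6] reproduces all 18 entries of T, so T = [1, 0] ∘ [3, 0, -1] ∘ [6, -6, -6] and rank(T) ≤ 1.
Equivalently every frontal slice T[:,:,k] is c[k] times the rank-1 matrix [1, 0] ∘ [3, 0, -1]. So T has rank 1 (it is nonzero).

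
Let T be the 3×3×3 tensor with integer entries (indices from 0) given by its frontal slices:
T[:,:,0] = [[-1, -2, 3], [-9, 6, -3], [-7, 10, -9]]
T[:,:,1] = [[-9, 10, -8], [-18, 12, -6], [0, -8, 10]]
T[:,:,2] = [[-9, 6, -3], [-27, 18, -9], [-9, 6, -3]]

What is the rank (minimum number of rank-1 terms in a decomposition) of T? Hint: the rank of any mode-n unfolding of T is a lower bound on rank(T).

Lower bound: the mode-1 unfolding of T (rows indexed by i, columns by (j,k) = (0,0), (0,1), (0,2), (1,0), (1,1), (1,2), (2,0), (2,1), (2,2)) is [[-1, -9, -9, -2, 10, 6, 3, -8, -3], [-9, -18, -27, 6, 12, 18, -3, -6, -9], [-7, 0, -9, 10, -8, 6, -9, 10, -3]].
There the 2×2 minor on rows i ∈ {0, 1}, columns (j,k) ∈ {(0,0), (0,1)} is det [[-1, -9], [-9, -18]] = -63 ≠ 0, so this unfolding has rank ≥ 2; CP rank is at least every unfolding rank, so rank(T) ≥ 2. (Unfolding ranks only ever bound the CP rank from below — rank(T) can be strictly larger than all of them — so the matching upper bound has to come from an explicit 2-term decomposition.)
Upper bound — finding two terms. Write S_k = T[:,:,k] for the frontal slices: S₀ = [[-1, -2, 3], [-9, 6, -3], [-7, 10, -9]], S₁ = [[-9, 10, -8], [-18, 12, -6], [0, -8, 10]], S₂ = [[-9, 6, -3], [-27, 18, -9], [-9, 6, -3]].
If T = a₁ ⊗ b₁ ⊗ c₁ + a₂ ⊗ b₂ ⊗ c₂ then each S_k = c₁[k]·a₁b₁ᵀ + c₂[k]·a₂b₂ᵀ. S₀ and S₁ are linearly independent, so a₁b₁ᵀ and a₂b₂ᵀ must span the same plane of matrices: they are the rank-1 matrices of the form x·S₀ + y·S₁.
The 2×2 minor of x·S₀ + y·S₁ on rows {0,1}, columns {0,1} is −24·x² − 12·xy + 72·y² = (-12)·(2·x − 3·y)(x + 2·y), vanishing at (x:y) = (3:2) and (2:-1).
M₁ = 3·S₀ + 2·S₁ = [[-21, 14, -7], [-63, 42, -21], [-21, 14, -7]] = (-7)·[1, 3, 1][3, -2, 1]ᵀ and M₂ = 2·S₀ − S₁ = [[7, -14, 14], [0, 0, 0], [-14, 28, -28]] = 7·[1, 0, -2][1, -2, 2]ᵀ, so take a₁ = [1, 3, 1], b₁ = [3, -2, 1], a₂ = [1, 0, -2], b₂ = [1, -2, 2].
Each slice is an integer combination of E₁ = a₁b₁ᵀ and E₂ = a₂b₂ᵀ: S₀ = −E₁ + 2·E₂, S₁ = −2·E₁ − 3·E₂, S₂ = −3·E₁; reading off coefficients, c₁ = [-1, -2, -3] and c₂ = [2, -3, 0].
Hence T = [1, 3, 1] ⊗ [3, -2, 1] ⊗ [-1, -2, -3] + [1, 0, -2] ⊗ [1, -2, 2] ⊗ [2, -3, 0], so rank(T) ≤ 2.
These bounds meet, so rank(T) = 2.

2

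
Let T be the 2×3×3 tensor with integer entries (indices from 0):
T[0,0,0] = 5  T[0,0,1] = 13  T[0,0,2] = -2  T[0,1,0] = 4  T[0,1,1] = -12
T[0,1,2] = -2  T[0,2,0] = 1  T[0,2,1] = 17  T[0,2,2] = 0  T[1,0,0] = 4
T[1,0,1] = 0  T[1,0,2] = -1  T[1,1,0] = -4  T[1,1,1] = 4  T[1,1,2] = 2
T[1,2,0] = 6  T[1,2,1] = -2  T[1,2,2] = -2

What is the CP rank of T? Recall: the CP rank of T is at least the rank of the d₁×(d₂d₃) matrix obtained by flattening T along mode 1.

Lower bound: in the mode-3 unfolding of T (rows indexed by k, columns by (i,j)) the 3×3 minor on rows k ∈ {0, 1, 2}, columns (i,j) ∈ {(0,0), (0,1), (0,2)} is det [[5, 4, 1], [13, -12, 17], [-2, -2, 0]] = -16 ≠ 0, so that unfolding has rank ≥ 3 and hence rank(T) ≥ 3 (CP rank is at least every unfolding rank, though it can be larger).
Upper bound: T is a sum of 3 rank-1 terms, T = [1, 0] (x) [2, -1, 2] (x) [4, 4, -2] + [1, 2] (x) [1, 0, 1] (x) [1, 1, 0] + [2, -1] (x) [1, -2, 2] (x) [-2, 2, 1] (written with every a and b primitive with positive leading entry and the scale carried by c; CP decompositions are not unique, and this one is verified by expanding entrywise), so rank(T) ≤ 3.
These bounds meet, so rank(T) = 3.

3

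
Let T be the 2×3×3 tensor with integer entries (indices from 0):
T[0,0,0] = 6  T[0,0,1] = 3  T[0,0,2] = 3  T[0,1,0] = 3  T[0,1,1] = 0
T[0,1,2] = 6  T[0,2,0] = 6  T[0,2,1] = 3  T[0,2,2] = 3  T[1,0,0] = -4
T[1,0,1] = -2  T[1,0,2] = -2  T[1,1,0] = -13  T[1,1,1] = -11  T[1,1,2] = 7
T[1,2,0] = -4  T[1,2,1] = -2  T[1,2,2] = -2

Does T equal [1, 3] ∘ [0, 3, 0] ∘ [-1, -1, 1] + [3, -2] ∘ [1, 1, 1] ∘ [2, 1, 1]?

Yes

Reconstruct entrywise from the claimed factors. For example, T[1,0,1] = -2 and Σₗ aₗ[1]bₗ[0]cₗ[1] = (3)·(0)·(-1) + (-2)·(1)·(1) = -2; checking all 18 entries, every one matches. The claim holds.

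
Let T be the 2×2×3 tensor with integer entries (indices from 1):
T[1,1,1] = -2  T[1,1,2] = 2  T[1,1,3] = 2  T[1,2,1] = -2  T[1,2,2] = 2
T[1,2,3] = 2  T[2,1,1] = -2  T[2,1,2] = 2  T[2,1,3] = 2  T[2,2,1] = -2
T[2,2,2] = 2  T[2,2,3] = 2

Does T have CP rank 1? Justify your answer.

Yes

If T = a ⊗ b ⊗ c then every fibre of T is a multiple of the corresponding factor, so read the factors off the fibres through the nonzero entry T[1,1,1] = -2.
The mode-1 fibre T[:,1,1] = [-2, -2] gives a = [1, 1] (primitive direction); the mode-2 fibre T[1,:,1] = [-2, -2] gives b = [1, 1]; then c[k] = T[1,1,k] / (a[1]·b[1]) = [-2, 2, 2] / 1 = [-2, 2, 2].
Expanding [1, 1] ⊗ [1, 1] ⊗ [-2, 2, 2] reproduces all 12 entries of T, so T = [1, 1] ⊗ [1, 1] ⊗ [-2, 2, 2] and rank(T) ≤ 1.
Equivalently every frontal slice T[:,:,k] is c[k] times the rank-1 matrix [1, 1] ⊗ [1, 1]. So T has rank 1 (it is nonzero).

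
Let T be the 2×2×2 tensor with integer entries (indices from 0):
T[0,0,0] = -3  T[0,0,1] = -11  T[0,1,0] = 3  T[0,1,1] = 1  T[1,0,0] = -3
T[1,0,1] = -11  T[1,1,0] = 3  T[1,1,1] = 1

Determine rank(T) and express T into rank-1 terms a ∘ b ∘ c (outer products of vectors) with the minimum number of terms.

Lower bound: the mode-2 unfolding of T (rows indexed by j, columns by (i,k) = (0,0), (0,1), (1,0), (1,1)) is [[-3, -11, -3, -11], [3, 1, 3, 1]].
There the 2×2 minor on rows j ∈ {0, 1}, columns (i,k) ∈ {(0,0), (0,1)} is det [[-3, -11], [3, 1]] = 30 ≠ 0, so this unfolding has rank ≥ 2; CP rank is at least every unfolding rank, so rank(T) ≥ 2. (This is only a lower bound: in general the CP rank may exceed every unfolding rank, so we still need to exhibit 2 rank-1 terms summing to T.)
Upper bound — finding two terms. Every mode-1 slice of T is a multiple of one matrix: T[i,:,:] = a[i]·M with a = [1, 1] and M = [[-3, -11], [3, 1]] (rows indexed by j, columns by k). So it suffices to write M as a sum of two rank-1 matrices.
Splitting M by its rows (j = 0, 1), M = [1, 0][-3, -11]ᵀ + [0, 1][3, 1]ᵀ.
Hence T = [1, 1] ∘ [1, 0] ∘ [-3, -11] + [1, 1] ∘ [0, 1] ∘ [3, 1], so rank(T) ≤ 2.
These bounds meet, so rank(T) = 2.

rank(T) = 2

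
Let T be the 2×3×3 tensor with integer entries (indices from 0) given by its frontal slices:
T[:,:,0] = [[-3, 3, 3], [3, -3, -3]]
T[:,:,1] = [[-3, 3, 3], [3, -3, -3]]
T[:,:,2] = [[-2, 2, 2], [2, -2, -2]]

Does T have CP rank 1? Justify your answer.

Yes

The mode-1 fibre T[:,0,0] = [-3, 3] gives a = [1, -1] (primitive direction); the mode-2 fibre T[0,:,0] = [-3, 3, 3] gives b = [1, -1, -1]; then c[k] = T[0,0,k] / (a[0]·b[0]) = [-3, -3, -2] / 1 = [-3, -3, -2].
Expanding [1, -1] ⊗ [1, -1, -1] ⊗ [-3, -3, -2] reproduces all 18 entries of T, so T = [1, -1] ⊗ [1, -1, -1] ⊗ [-3, -3, -2] and rank(T) ≤ 1.
Equivalently every frontal slice T[:,:,k] is c[k] times the rank-1 matrix [1, -1] ⊗ [1, -1, -1]. So T has rank 1 (it is nonzero).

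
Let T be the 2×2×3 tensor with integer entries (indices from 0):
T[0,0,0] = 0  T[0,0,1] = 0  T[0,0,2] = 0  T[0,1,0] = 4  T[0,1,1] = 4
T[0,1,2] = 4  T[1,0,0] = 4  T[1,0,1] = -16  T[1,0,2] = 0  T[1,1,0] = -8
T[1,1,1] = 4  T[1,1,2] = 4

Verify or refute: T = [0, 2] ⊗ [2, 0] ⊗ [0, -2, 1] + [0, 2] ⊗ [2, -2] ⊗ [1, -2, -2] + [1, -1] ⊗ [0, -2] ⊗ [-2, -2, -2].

No

Reconstruct entry (1,0,2) from the claimed factors: Σₗ aₗ[1]bₗ[0]cₗ[2] = (2)·(2)·(1) + (2)·(2)·(-2) + (-1)·(0)·(-2) = -4, but T[1,0,2] = 0. The claim is false.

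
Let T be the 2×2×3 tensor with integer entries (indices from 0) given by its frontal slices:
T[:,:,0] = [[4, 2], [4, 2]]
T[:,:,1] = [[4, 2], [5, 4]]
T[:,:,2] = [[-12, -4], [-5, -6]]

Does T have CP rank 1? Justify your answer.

No

The mode-3 unfolding of T (rows indexed by k, columns by (i,j) = (0,0), (0,1), (1,0), (1,1)) is [[4, 2, 4, 2], [4, 2, 5, 4], [-12, -4, -5, -6]].
There the 3×3 minor on rows k ∈ {0, 1, 2}, columns (i,j) ∈ {(0,0), (0,1), (1,0)} is det [[4, 2, 4], [4, 2, 5], [-12, -4, -5]] = -8 ≠ 0, so this unfolding has rank ≥ 3; CP rank is at least every unfolding rank, so rank(T) ≥ 3.
In particular rank(T) ≥ 3 > 1, so T is not rank-1.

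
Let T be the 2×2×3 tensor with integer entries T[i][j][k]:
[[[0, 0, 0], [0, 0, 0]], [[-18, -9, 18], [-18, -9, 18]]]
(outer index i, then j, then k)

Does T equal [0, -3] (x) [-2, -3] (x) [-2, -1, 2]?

Reconstruct entry (1,0,0) from the claimed factors: Σₗ aₗ[1]bₗ[0]cₗ[0] = (-3)·(-2)·(-2) = -12, but T[1,0,0] = -18. The claim is false.

No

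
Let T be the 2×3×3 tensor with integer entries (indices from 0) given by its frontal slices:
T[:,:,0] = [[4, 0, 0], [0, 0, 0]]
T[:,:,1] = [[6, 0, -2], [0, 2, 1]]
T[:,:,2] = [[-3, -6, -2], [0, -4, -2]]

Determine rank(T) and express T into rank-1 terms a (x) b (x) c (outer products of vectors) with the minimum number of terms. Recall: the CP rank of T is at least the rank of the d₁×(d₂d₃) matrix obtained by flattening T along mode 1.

Lower bound: in the mode-2 unfolding of T (rows indexed by j, columns by (i,k)) the 3×3 minor on rows j ∈ {0, 1, 2}, columns (i,k) ∈ {(0,0), (0,1), (0,2)} is det [[4, 6, -3], [0, 0, -6], [0, -2, -2]] = -48 ≠ 0, so that unfolding has rank ≥ 3 and hence rank(T) ≥ 3 (CP rank is at least every unfolding rank, though it can be larger).
Upper bound: T is a sum of 3 rank-1 terms, T = [1, 0] (x) [1, -2, -2] (x) [2, 4, -2] + [1, 0] (x) [1, 2, 2] (x) [2, 2, -1] + [2, 1] (x) [0, 2, 1] (x) [0, 1, -2] (written with every a and b primitive with positive leading entry and the scale carried by c; CP decompositions are not unique, and this one is verified by expanding entrywise), so rank(T) ≤ 3.
These bounds meet, so rank(T) = 3.

rank(T) = 3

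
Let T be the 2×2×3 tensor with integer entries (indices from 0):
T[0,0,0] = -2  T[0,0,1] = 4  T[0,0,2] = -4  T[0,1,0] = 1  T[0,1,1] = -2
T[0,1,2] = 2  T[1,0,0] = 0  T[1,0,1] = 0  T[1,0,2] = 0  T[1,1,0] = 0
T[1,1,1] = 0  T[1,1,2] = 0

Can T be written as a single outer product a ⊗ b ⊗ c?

The mode-1 fibre T[:,0,0] = [-2, 0] gives a = [1, 0] (primitive direction); the mode-2 fibre T[0,:,0] = [-2, 1] gives b = [2, -1]; then c[k] = T[0,0,k] / (a[0]·b[0]) = [-2, 4, -4] / 2 = [-1, 2, -2].
Expanding [1, 0] ⊗ [2, -1] ⊗ [-1, 2, -2] reproduces all 12 entries of T, so T = [1, 0] ⊗ [2, -1] ⊗ [-1, 2, -2] and rank(T) ≤ 1.
Equivalently every frontal slice T[:,:,k] is c[k] times the rank-1 matrix [1, 0] ⊗ [2, -1]. So T has rank 1 (it is nonzero).

Yes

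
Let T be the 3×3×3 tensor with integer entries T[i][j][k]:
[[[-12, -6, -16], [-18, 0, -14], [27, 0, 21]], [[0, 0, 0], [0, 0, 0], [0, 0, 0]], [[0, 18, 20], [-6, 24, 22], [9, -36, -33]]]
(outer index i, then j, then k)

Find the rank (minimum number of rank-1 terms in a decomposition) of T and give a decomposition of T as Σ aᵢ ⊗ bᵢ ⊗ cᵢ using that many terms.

Lower bound: the mode-1 unfolding of T (rows indexed by i, columns by (j,k) = (0,0), (0,1), (0,2), (1,0), (1,1), (1,2), (2,0), (2,1), (2,2)) is [[-12, -6, -16, -18, 0, -14, 27, 0, 21], [0, 0, 0, 0, 0, 0, 0, 0, 0], [0, 18, 20, -6, 24, 22, 9, -36, -33]].
There the 2×2 minor on rows i ∈ {0, 2}, columns (j,k) ∈ {(0,0), (0,1)} is det [[-12, -6], [0, 18]] = -216 ≠ 0, so this unfolding has rank ≥ 2; CP rank is at least every unfolding rank, so rank(T) ≥ 2. (Flattening ranks never certify an upper bound on CP rank; for that we must actually write T with 2 rank-1 terms.)
Upper bound — finding two terms. Write S_k = T[:,:,k] for the frontal slices: S₀ = [[-12, -18, 27], [0, 0, 0], [0, -6, 9]], S₁ = [[-6, 0, 0], [0, 0, 0], [18, 24, -36]], S₂ = [[-16, -14, 21], [0, 0, 0], [20, 22, -33]].
If T = a₁ ⊗ b₁ ⊗ c₁ + a₂ ⊗ b₂ ⊗ c₂ then each S_k = c₁[k]·a₁b₁ᵀ + c₂[k]·a₂b₂ᵀ. S₀ and S₁ are linearly independent, so a₁b₁ᵀ and a₂b₂ᵀ must span the same plane of matrices: they are the rank-1 matrices of the form x·S₀ + y·S₁.
The 2×2 minor of x·S₀ + y·S₁ on rows {0,2}, columns {0,1} is 72·x² + 72·xy − 144·y² = 72·(x + 2·y)(x − y), vanishing at (x:y) = (2:-1) and (1:1).
M₁ = 2·S₀ − S₁ = [[-18, -36, 54], [0, 0, 0], [-18, -36, 54]] = (-18)·[1, 0, 1][1, 2, -3]ᵀ and M₂ = S₀ + S₁ = [[-18, -18, 27], [0, 0, 0], [18, 18, -27]] = (-9)·[1, 0, -1][2, 2, -3]ᵀ, so take a₁ = [1, 0, 1], b₁ = [1, 2, -3], a₂ = [1, 0, -1], b₂ = [2, 2, -3].
Each slice is an integer combination of E₁ = a₁b₁ᵀ and E₂ = a₂b₂ᵀ: S₀ = −6·E₁ − 3·E₂, S₁ = 6·E₁ − 6·E₂, S₂ = 2·E₁ − 9·E₂; reading off coefficients, c₁ = [-6, 6, 2] and c₂ = [-3, -6, -9].
Hence T = [1, 0, 1] ⊗ [1, 2, -3] ⊗ [-6, 6, 2] + [1, 0, -1] ⊗ [2, 2, -3] ⊗ [-3, -6, -9], so rank(T) ≤ 2.
These bounds meet, so rank(T) = 2.
Check entry T[1,0,0] = 0: (0)·(1)·(-6) + (0)·(2)·(-3) = 0.

rank(T) = 2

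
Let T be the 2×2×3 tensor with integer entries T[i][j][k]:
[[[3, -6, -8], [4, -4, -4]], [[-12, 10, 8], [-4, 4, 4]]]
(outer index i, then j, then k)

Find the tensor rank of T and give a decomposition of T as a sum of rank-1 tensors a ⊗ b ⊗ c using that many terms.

Lower bound: in the mode-3 unfolding of T (rows indexed by k, columns by (i,j)) the 3×3 minor on rows k ∈ {0, 1, 2}, columns (i,j) ∈ {(0,0), (0,1), (1,0)} is det [[3, 4, -12], [-6, -4, 10], [-8, -4, 8]] = -8 ≠ 0, so that unfolding has rank ≥ 3 and hence rank(T) ≥ 3 (CP rank is at least every unfolding rank, though it can be larger).
Upper bound: T is a sum of 3 rank-1 terms, T = (1, -1) ⊗ (2, 1) ⊗ (4, -4, -4) + (1, 0) ⊗ (1, 0) ⊗ (-1, 0, 0) + (1, 1) ⊗ (1, 0) ⊗ (-4, 2, 0) (written with every a and b primitive with positive leading entry and the scale carried by c; CP decompositions are not unique, and this one is verified by expanding entrywise), so rank(T) ≤ 3.
These bounds meet, so rank(T) = 3.

rank(T) = 3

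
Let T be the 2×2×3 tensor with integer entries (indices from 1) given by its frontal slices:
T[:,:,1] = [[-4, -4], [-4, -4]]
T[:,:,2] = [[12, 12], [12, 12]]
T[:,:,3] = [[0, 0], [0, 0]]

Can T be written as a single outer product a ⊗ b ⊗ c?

If T = a ⊗ b ⊗ c then every fibre of T is a multiple of the corresponding factor, so read the factors off the fibres through the nonzero entry T[1,1,1] = -4.
The mode-1 fibre T[:,1,1] = [-4, -4] gives a = (1, 1) (primitive direction); the mode-2 fibre T[1,:,1] = [-4, -4] gives b = (1, 1); then c[k] = T[1,1,k] / (a[1]·b[1]) = [-4, 12, 0] / 1 = (-4, 12, 0).
Expanding (1, 1) ⊗ (1, 1) ⊗ (-4, 12, 0) reproduces all 12 entries of T, so T = (1, 1) ⊗ (1, 1) ⊗ (-4, 12, 0) and rank(T) ≤ 1.
Equivalently every frontal slice T[:,:,k] is c[k] times the rank-1 matrix (1, 1) ⊗ (1, 1). So T has rank 1 (it is nonzero).

Yes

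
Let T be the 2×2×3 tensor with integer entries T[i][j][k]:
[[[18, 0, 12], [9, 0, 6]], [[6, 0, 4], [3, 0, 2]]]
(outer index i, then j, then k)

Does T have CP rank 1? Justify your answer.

Yes

If T = a ⊗ b ⊗ c then every fibre of T is a multiple of the corresponding factor, so read the factors off the fibres through the nonzero entry T[0,0,0] = 18.
The mode-1 fibre T[:,0,0] = [18, 6] gives a = [3, 1] (primitive direction); the mode-2 fibre T[0,:,0] = [18, 9] gives b = [2, 1]; then c[k] = T[0,0,k] / (a[0]·b[0]) = [18, 0, 12] / 6 = [3, 0, 2].
Expanding [3, 1] ⊗ [2, 1] ⊗ [3, 0, 2] reproduces all 12 entries of T, so T = [3, 1] ⊗ [2, 1] ⊗ [3, 0, 2] and rank(T) ≤ 1.
Equivalently every frontal slice T[:,:,k] is c[k] times the rank-1 matrix [3, 1] ⊗ [2, 1]. So T has rank 1 (it is nonzero).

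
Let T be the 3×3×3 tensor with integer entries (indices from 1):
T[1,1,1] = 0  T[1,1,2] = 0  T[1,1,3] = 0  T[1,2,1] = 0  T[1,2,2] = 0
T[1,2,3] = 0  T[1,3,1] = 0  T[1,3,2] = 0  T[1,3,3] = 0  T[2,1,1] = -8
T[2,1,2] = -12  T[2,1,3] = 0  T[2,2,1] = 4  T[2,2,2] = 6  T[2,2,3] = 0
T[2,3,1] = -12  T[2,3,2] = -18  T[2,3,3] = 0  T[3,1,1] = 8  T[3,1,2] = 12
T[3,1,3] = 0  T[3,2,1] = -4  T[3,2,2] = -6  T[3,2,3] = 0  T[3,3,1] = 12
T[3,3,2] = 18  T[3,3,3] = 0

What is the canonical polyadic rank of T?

Lower bound: T ≠ 0 (e.g. T[2,1,1] = -8), so rank(T) ≥ 1.
Upper bound: if T = a ⊗ b ⊗ c then every fibre of T is a multiple of the corresponding factor, so read the factors off the fibres through the nonzero entry T[2,1,1] = -8.
The mode-1 fibre T[:,1,1] = [0, -8, 8] gives a = (0, 1, -1) (primitive direction); the mode-2 fibre T[2,:,1] = [-8, 4, -12] gives b = (2, -1, 3); then c[k] = T[2,1,k] / (a[2]·b[1]) = [-8, -12, 0] / 2 = (-4, -6, 0).
Expanding (0, 1, -1) ⊗ (2, -1, 3) ⊗ (-4, -6, 0) reproduces all 27 entries of T, so T = (0, 1, -1) ⊗ (2, -1, 3) ⊗ (-4, -6, 0) and rank(T) ≤ 1.
These bounds meet, so rank(T) = 1.

1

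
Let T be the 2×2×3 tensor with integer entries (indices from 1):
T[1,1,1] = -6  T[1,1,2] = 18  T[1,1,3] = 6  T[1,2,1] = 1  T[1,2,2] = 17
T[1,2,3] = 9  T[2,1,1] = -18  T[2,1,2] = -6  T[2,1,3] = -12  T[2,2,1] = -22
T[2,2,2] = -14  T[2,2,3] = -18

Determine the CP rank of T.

Lower bound: the mode-1 unfolding of T (rows indexed by i, columns by (j,k) = (1,1), (1,2), (1,3), (2,1), (2,2), (2,3)) is [[-6, 18, 6, 1, 17, 9], [-18, -6, -12, -22, -14, -18]].
There the 2×2 minor on rows i ∈ {1, 2}, columns (j,k) ∈ {(1,1), (1,2)} is det [[-6, 18], [-18, -6]] = 360 ≠ 0, so this unfolding has rank ≥ 2; CP rank is at least every unfolding rank, so rank(T) ≥ 2. (This is only a lower bound: in general the CP rank may exceed every unfolding rank, so we still need to exhibit 2 rank-1 terms summing to T.)
Upper bound — finding two terms. Write S_k = T[:,:,k] for the frontal slices: S₁ = [[-6, 1], [-18, -22]], S₂ = [[18, 17], [-6, -14]], S₃ = [[6, 9], [-12, -18]].
If T = a₁ ⊗ b₁ ⊗ c₁ + a₂ ⊗ b₂ ⊗ c₂ then each S_k = c₁[k]·a₁b₁ᵀ + c₂[k]·a₂b₂ᵀ. S₁ and S₂ are linearly independent, so a₁b₁ᵀ and a₂b₂ᵀ must span the same plane of matrices: they are the rank-1 matrices of the form x·S₁ + y·S₂.
det(x·S₁ + y·S₂) is 150·x² − 150·y² = 150·(x − y)(x + y), vanishing at (x:y) = (1:1) and (1:-1).
M₁ = S₁ + S₂ = [[12, 18], [-24, -36]] = 6·[1, -2][2, 3]ᵀ and M₂ = S₁ − S₂ = [[-24, -16], [-12, -8]] = (-4)·[2, 1][3, 2]ᵀ, so take a₁ = [1, -2], b₁ = [2, 3], a₂ = [2, 1], b₂ = [3, 2].
Each slice is an integer combination of E₁ = a₁b₁ᵀ and E₂ = a₂b₂ᵀ: S₁ = 3·E₁ − 2·E₂, S₂ = 3·E₁ + 2·E₂, S₃ = 3·E₁; reading off coefficients, c₁ = [3, 3, 3] and c₂ = [-2, 2, 0].
Hence T = [1, -2] ⊗ [2, 3] ⊗ [3, 3, 3] + [2, 1] ⊗ [3, 2] ⊗ [-2, 2, 0], so rank(T) ≤ 2.
These bounds meet, so rank(T) = 2.

2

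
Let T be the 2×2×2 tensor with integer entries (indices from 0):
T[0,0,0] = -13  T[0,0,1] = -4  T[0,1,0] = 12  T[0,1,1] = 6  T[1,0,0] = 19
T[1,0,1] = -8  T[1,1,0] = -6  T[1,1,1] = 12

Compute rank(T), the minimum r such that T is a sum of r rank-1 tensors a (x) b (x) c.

Lower bound: the mode-2 unfolding of T (rows indexed by j, columns by (i,k) = (0,0), (0,1), (1,0), (1,1)) is [[-13, -4, 19, -8], [12, 6, -6, 12]].
There the 2×2 minor on rows j ∈ {0, 1}, columns (i,k) ∈ {(0,0), (0,1)} is det [[-13, -4], [12, 6]] = -30 ≠ 0, so this unfolding has rank ≥ 2; CP rank is at least every unfolding rank, so rank(T) ≥ 2. (This is only a lower bound: in general the CP rank may exceed every unfolding rank, so we still need to exhibit 2 rank-1 terms summing to T.)
Upper bound — finding two terms. Write S_k = T[:,:,k] for the frontal slices: S₀ = [[-13, 12], [19, -6]], S₁ = [[-4, 6], [-8, 12]].
If T = a₁ (x) b₁ (x) c₁ + a₂ (x) b₂ (x) c₂ then each S_k = c₁[k]·a₁b₁ᵀ + c₂[k]·a₂b₂ᵀ. S₀ and S₁ are linearly independent, so a₁b₁ᵀ and a₂b₂ᵀ must span the same plane of matrices: they are the rank-1 matrices of the form x·S₀ + y·S₁.
det(x·S₀ + y·S₁) is −150·x² − 150·xy = (-150)·(x + y)(x), vanishing at (x:y) = (1:-1) and (0:1).
M₁ = S₀ − S₁ = [[-9, 6], [27, -18]] = (-3)·[1, -3][3, -2]ᵀ and M₂ = S₁ = [[-4, 6], [-8, 12]] = (-2)·[1, 2][2, -3]ᵀ, so take a₁ = [1, -3], b₁ = [3, -2], a₂ = [1, 2], b₂ = [2, -3].
Each slice is an integer combination of E₁ = a₁b₁ᵀ and E₂ = a₂b₂ᵀ: S₀ = −3·E₁ − 2·E₂, S₁ = −2·E₂; reading off coefficients, c₁ = [-3, 0] and c₂ = [-2, -2].
Hence T = [1, -3] (x) [3, -2] (x) [-3, 0] + [1, 2] (x) [2, -3] (x) [-2, -2], so rank(T) ≤ 2.
These bounds meet, so rank(T) = 2.

2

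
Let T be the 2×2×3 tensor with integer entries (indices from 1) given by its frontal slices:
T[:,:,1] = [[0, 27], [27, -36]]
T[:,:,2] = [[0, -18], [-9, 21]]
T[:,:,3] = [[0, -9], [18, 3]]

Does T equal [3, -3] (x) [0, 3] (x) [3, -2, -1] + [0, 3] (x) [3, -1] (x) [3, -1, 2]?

Yes

Reconstruct entrywise from the claimed factors. For example, T[2,1,3] = 18 and Σₗ aₗ[2]bₗ[1]cₗ[3] = (-3)·(0)·(-1) + (3)·(3)·(2) = 18; checking all 12 entries, every one matches. The claim holds.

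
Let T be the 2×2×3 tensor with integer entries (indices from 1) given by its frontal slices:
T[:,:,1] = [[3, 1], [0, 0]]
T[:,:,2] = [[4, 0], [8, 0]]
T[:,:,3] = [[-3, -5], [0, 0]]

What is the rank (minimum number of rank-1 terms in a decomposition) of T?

3

Lower bound: the mode-3 unfolding of T (rows indexed by k, columns by (i,j) = (1,1), (1,2), (2,1), (2,2)) is [[3, 1, 0, 0], [4, 0, 8, 0], [-3, -5, 0, 0]].
There the 3×3 minor on rows k ∈ {1, 2, 3}, columns (i,j) ∈ {(1,1), (1,2), (2,1)} is det [[3, 1, 0], [4, 0, 8], [-3, -5, 0]] = 96 ≠ 0, so this unfolding has rank ≥ 3; CP rank is at least every unfolding rank, so rank(T) ≥ 3. (This is only a lower bound: in general the CP rank may exceed every unfolding rank, so we still need to exhibit 3 rank-1 terms summing to T.)
Upper bound: T is a sum of 3 rank-1 terms, T = [1, 0] ⊗ [1, -1] ⊗ [1, -2, 1] + [1, 0] ⊗ [1, 1] ⊗ [2, -2, -4] + [1, 1] ⊗ [1, 0] ⊗ [0, 8, 0] (written with every a and b primitive with positive leading entry and the scale carried by c; CP decompositions are not unique, and this one is verified by expanding entrywise), so rank(T) ≤ 3.
These bounds meet, so rank(T) = 3.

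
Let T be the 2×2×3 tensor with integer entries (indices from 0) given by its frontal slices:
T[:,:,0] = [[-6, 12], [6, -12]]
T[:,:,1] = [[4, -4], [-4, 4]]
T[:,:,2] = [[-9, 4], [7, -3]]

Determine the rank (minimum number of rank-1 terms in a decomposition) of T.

3

Lower bound: in the mode-3 unfolding of T (rows indexed by k, columns by (i,j)) the 3×3 minor on rows k ∈ {0, 1, 2}, columns (i,j) ∈ {(0,0), (0,1), (1,0)} is det [[-6, 12, 6], [4, -4, -4], [-9, 4, 7]] = 48 ≠ 0, so that unfolding has rank ≥ 3 and hence rank(T) ≥ 3 (CP rank is at least every unfolding rank, though it can be larger).
Upper bound: T is a sum of 3 rank-1 terms, T = (1, -1) ⊗ (1, -1) ⊗ (-8, 4, -4) + (1, -1) ⊗ (1, 2) ⊗ (2, 0, -1) + (2, -1) ⊗ (2, -1) ⊗ (0, 0, -1) (one valid choice — decompositions are not unique — normalised so each a, b is primitive with positive first nonzero entry; check it by expanding all entries), so rank(T) ≤ 3.
These bounds meet, so rank(T) = 3.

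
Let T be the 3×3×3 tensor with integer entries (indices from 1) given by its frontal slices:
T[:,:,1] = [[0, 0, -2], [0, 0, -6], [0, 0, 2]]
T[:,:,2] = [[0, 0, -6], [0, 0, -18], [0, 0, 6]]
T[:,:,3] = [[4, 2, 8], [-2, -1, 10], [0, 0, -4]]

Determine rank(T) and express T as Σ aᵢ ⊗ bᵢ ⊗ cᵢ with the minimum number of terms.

rank(T) = 2

Lower bound: the mode-3 unfolding of T (rows indexed by k, columns by (i,j) = (1,1), (1,2), (1,3), (2,1), (2,2), (2,3), (3,1), (3,2), (3,3)) is [[0, 0, -2, 0, 0, -6, 0, 0, 2], [0, 0, -6, 0, 0, -18, 0, 0, 6], [4, 2, 8, -2, -1, 10, 0, 0, -4]].
There the 2×2 minor on rows k ∈ {1, 3}, columns (i,j) ∈ {(1,1), (1,3)} is det [[0, -2], [4, 8]] = 8 ≠ 0, so this unfolding has rank ≥ 2; CP rank is at least every unfolding rank, so rank(T) ≥ 2. (Flattening ranks never certify an upper bound on CP rank; for that we must actually write T with 2 rank-1 terms.)
Upper bound — finding two terms. Write S_k = T[:,:,k] for the frontal slices: S₁ = [[0, 0, -2], [0, 0, -6], [0, 0, 2]], S₂ = [[0, 0, -6], [0, 0, -18], [0, 0, 6]], S₃ = [[4, 2, 8], [-2, -1, 10], [0, 0, -4]].
If T = a₁ ⊗ b₁ ⊗ c₁ + a₂ ⊗ b₂ ⊗ c₂ then each S_k = c₁[k]·a₁b₁ᵀ + c₂[k]·a₂b₂ᵀ. S₁ and S₃ are linearly independent, so a₁b₁ᵀ and a₂b₂ᵀ must span the same plane of matrices: they are the rank-1 matrices of the form x·S₁ + y·S₃.
The 2×2 minor of x·S₁ + y·S₃ on rows {1,2}, columns {1,3} is −28·xy + 56·y² = (-28)·(x − 2·y)(y), vanishing at (x:y) = (2:1) and (1:0).
M₁ = 2·S₁ + S₃ = [[4, 2, 4], [-2, -1, -2], [0, 0, 0]] = [2, -1, 0][2, 1, 2]ᵀ and M₂ = S₁ = [[0, 0, -2], [0, 0, -6], [0, 0, 2]] = (-2)·[1, 3, -1][0, 0, 1]ᵀ, so take a₁ = [2, -1, 0], b₁ = [2, 1, 2], a₂ = [1, 3, -1], b₂ = [0, 0, 1].
Each slice is an integer combination of E₁ = a₁b₁ᵀ and E₂ = a₂b₂ᵀ: S₁ = −2·E₂, S₂ = −6·E₂, S₃ = E₁ + 4·E₂; reading off coefficients, c₁ = [0, 0, 1] and c₂ = [-2, -6, 4].
Hence T = [2, -1, 0] ⊗ [2, 1, 2] ⊗ [0, 0, 1] + [1, 3, -1] ⊗ [0, 0, 1] ⊗ [-2, -6, 4], so rank(T) ≤ 2.
These bounds meet, so rank(T) = 2.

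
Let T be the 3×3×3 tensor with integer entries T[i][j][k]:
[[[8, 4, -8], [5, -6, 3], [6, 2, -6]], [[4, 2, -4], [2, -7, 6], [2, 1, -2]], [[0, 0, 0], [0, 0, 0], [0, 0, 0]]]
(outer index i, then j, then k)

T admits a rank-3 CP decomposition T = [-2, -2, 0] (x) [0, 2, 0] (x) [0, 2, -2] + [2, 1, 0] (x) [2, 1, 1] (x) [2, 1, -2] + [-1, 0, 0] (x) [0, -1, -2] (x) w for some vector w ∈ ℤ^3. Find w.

Subtract the known terms from T to get the rank-1 residual R = [-1, 0, 0] (x) [0, -1, -2] (x) w, so R[i,j,k] = a[i]·b[j]·w[k]. Pick indices with nonzero a[0]·b[1] = (-1)·(-1) = 1. Only the fibre through (0,1,·) is needed: R[0,1,:] = T[0,1,:] − Σₗ aₗ[0]bₗ[1]cₗ = [5, -6, 3] − (-2)·(2)·[0, 2, -2] − (2)·(1)·[2, 1, -2] = [1, 0, -1]. Then w[k] = R[0,1,k] / 1 for each k, giving w = [1, 0, -1] / 1 = [1, 0, -1].

w = [1, 0, -1]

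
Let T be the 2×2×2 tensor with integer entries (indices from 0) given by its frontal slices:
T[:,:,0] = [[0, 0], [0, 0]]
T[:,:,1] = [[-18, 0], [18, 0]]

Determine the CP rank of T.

Lower bound: T ≠ 0 (e.g. T[0,0,1] = -18), so rank(T) ≥ 1.
Upper bound: the mode-1 fibre T[:,0,1] = [-18, 18] gives a = (1, -1) (primitive direction); the mode-2 fibre T[0,:,1] = [-18, 0] gives b = (1, 0); then c[k] = T[0,0,k] / (a[0]·b[0]) = [0, -18] / 1 = (0, -18).
Expanding (1, -1) ⊗ (1, 0) ⊗ (0, -18) reproduces all 8 entries of T, so T = (1, -1) ⊗ (1, 0) ⊗ (0, -18) and rank(T) ≤ 1.
These bounds meet, so rank(T) = 1.

1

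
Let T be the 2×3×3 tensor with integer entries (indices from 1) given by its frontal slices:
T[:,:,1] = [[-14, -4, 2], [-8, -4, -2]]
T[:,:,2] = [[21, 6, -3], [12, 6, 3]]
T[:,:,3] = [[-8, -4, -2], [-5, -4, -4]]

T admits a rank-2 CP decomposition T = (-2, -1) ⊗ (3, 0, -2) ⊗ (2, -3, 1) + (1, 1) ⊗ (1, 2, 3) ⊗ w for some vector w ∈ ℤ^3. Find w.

w = (-2, 3, -2)

Subtract the known terms from T to get the rank-1 residual R = (1, 1) ⊗ (1, 2, 3) ⊗ w, so R[i,j,k] = a[i]·b[j]·w[k]. Pick indices with nonzero a[1]·b[1] = (1)·(1) = 1. Only the fibre through (1,1,·) is needed: R[1,1,:] = T[1,1,:] − Σₗ aₗ[1]bₗ[1]cₗ = [-14, 21, -8] − (-2)·(3)·(2, -3, 1) = [-2, 3, -2]. Then w[k] = R[1,1,k] / 1 for each k, giving w = [-2, 3, -2] / 1 = (-2, 3, -2).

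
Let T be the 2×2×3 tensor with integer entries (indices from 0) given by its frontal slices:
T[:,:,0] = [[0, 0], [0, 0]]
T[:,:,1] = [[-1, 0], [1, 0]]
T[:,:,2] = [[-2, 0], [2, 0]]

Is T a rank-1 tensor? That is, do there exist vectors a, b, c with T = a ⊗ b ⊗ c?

If T = a ⊗ b ⊗ c then every fibre of T is a multiple of the corresponding factor, so read the factors off the fibres through the nonzero entry T[0,0,1] = -1.
The mode-1 fibre T[:,0,1] = [-1, 1] gives a = [1, -1] (primitive direction); the mode-2 fibre T[0,:,1] = [-1, 0] gives b = [1, 0]; then c[k] = T[0,0,k] / (a[0]·b[0]) = [0, -1, -2] / 1 = [0, -1, -2].
Expanding [1, -1] ⊗ [1, 0] ⊗ [0, -1, -2] reproduces all 12 entries of T, so T = [1, -1] ⊗ [1, 0] ⊗ [0, -1, -2] and rank(T) ≤ 1.
Equivalently every frontal slice T[:,:,k] is c[k] times the rank-1 matrix [1, -1] ⊗ [1, 0]. So T has rank 1 (it is nonzero).

Yes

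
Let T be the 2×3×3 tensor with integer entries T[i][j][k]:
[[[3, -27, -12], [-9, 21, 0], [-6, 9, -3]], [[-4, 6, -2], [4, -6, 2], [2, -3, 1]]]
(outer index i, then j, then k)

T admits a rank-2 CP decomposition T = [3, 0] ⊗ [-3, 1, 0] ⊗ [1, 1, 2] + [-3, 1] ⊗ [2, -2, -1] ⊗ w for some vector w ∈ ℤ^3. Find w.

w = [-2, 3, -1]

Subtract the known terms from T to get the rank-1 residual R = [-3, 1] ⊗ [2, -2, -1] ⊗ w, so R[i,j,k] = a[i]·b[j]·w[k]. Pick indices with nonzero a[0]·b[0] = (-3)·(2) = -6. Only the fibre through (0,0,·) is needed: R[0,0,:] = T[0,0,:] − Σₗ aₗ[0]bₗ[0]cₗ = [3, -27, -12] − (3)·(-3)·[1, 1, 2] = [12, -18, 6]. Then w[k] = R[0,0,k] / -6 for each k, giving w = [12, -18, 6] / -6 = [-2, 3, -1].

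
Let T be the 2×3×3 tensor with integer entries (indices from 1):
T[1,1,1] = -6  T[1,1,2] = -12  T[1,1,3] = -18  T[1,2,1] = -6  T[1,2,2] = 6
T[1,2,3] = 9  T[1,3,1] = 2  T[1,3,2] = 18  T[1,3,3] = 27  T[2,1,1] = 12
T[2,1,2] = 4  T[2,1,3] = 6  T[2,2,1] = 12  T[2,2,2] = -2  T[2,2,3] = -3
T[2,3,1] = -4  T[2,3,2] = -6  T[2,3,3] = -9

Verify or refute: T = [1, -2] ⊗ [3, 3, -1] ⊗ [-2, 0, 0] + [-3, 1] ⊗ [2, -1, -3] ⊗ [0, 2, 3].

Reconstruct entrywise from the claimed factors. For example, T[2,3,3] = -9 and Σₗ aₗ[2]bₗ[3]cₗ[3] = (-2)·(-1)·(0) + (1)·(-3)·(3) = -9; checking all 18 entries, every one matches. The claim holds.

Yes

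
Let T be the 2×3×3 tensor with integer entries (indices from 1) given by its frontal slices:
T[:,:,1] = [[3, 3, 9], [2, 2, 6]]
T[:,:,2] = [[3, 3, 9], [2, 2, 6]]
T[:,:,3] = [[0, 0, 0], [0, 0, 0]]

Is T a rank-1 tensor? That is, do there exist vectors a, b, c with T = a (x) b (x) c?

If T = a (x) b (x) c then every fibre of T is a multiple of the corresponding factor, so read the factors off the fibres through the nonzero entry T[1,1,1] = 3.
The mode-1 fibre T[:,1,1] = [3, 2] gives a = [3, 2] (primitive direction); the mode-2 fibre T[1,:,1] = [3, 3, 9] gives b = [1, 1, 3]; then c[k] = T[1,1,k] / (a[1]·b[1]) = [3, 3, 0] / 3 = [1, 1, 0].
Expanding [3, 2] (x) [1, 1, 3] (x) [1, 1, 0] reproduces all 18 entries of T, so T = [3, 2] (x) [1, 1, 3] (x) [1, 1, 0] and rank(T) ≤ 1.
Equivalently every frontal slice T[:,:,k] is c[k] times the rank-1 matrix [3, 2] (x) [1, 1, 3]. So T has rank 1 (it is nonzero).

Yes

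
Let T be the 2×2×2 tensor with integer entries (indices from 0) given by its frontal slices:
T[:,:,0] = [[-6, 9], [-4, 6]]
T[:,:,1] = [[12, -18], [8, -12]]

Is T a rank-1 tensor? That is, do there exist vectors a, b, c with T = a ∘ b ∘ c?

Yes

If T = a ∘ b ∘ c then every fibre of T is a multiple of the corresponding factor, so read the factors off the fibres through the nonzero entry T[0,0,0] = -6.
The mode-1 fibre T[:,0,0] = [-6, -4] gives a = [3, 2] (primitive direction); the mode-2 fibre T[0,:,0] = [-6, 9] gives b = [2, -3]; then c[k] = T[0,0,k] / (a[0]·b[0]) = [-6, 12] / 6 = [-1, 2].
Expanding [3, 2] ∘ [2, -3] ∘ [-1, 2] reproduces all 8 entries of T, so T = [3, 2] ∘ [2, -3] ∘ [-1, 2] and rank(T) ≤ 1.
Equivalently every frontal slice T[:,:,k] is c[k] times the rank-1 matrix [3, 2] ∘ [2, -3]. So T has rank 1 (it is nonzero).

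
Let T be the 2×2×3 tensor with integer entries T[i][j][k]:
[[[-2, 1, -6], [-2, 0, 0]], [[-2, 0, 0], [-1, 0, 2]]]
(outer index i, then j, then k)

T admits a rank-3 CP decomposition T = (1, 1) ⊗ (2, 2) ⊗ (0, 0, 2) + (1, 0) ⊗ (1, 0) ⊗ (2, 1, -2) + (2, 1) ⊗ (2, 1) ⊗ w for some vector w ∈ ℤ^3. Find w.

w = (-1, 0, -2)

Subtract the known terms from T to get the rank-1 residual R = (2, 1) ⊗ (2, 1) ⊗ w, so R[i,j,k] = a[i]·b[j]·w[k]. Pick indices with nonzero a[0]·b[0] = (2)·(2) = 4. Only the fibre through (0,0,·) is needed: R[0,0,:] = T[0,0,:] − Σₗ aₗ[0]bₗ[0]cₗ = [-2, 1, -6] − (1)·(2)·(0, 0, 2) − (1)·(1)·(2, 1, -2) = [-4, 0, -8]. Then w[k] = R[0,0,k] / 4 for each k, giving w = [-4, 0, -8] / 4 = (-1, 0, -2).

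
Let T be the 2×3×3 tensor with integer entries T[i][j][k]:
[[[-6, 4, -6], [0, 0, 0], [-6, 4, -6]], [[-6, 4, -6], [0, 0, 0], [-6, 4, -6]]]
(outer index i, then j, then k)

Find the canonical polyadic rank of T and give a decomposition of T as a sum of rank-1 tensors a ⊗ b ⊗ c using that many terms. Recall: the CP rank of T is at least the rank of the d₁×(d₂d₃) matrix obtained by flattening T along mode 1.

rank(T) = 1

Lower bound: T ≠ 0 (e.g. T[0,0,0] = -6), so rank(T) ≥ 1.
Upper bound: if T = a ⊗ b ⊗ c then every fibre of T is a multiple of the corresponding factor, so read the factors off the fibres through the nonzero entry T[0,0,0] = -6.
The mode-1 fibre T[:,0,0] = [-6, -6] gives a = (1, 1) (primitive direction); the mode-2 fibre T[0,:,0] = [-6, 0, -6] gives b = (1, 0, 1); then c[k] = T[0,0,k] / (a[0]·b[0]) = [-6, 4, -6] / 1 = (-6, 4, -6).
Expanding (1, 1) ⊗ (1, 0, 1) ⊗ (-6, 4, -6) reproduces all 18 entries of T, so T = (1, 1) ⊗ (1, 0, 1) ⊗ (-6, 4, -6) and rank(T) ≤ 1.
These bounds meet, so rank(T) = 1.
Check entry T[0,2,2] = -6: (1)·(1)·(-6) = -6.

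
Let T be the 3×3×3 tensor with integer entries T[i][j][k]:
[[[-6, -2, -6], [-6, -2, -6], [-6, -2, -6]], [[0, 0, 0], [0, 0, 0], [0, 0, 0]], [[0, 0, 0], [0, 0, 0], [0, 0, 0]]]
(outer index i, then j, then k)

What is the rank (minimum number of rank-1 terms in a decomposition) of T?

1

Lower bound: T ≠ 0 (e.g. T[0,0,0] = -6), so rank(T) ≥ 1.
Upper bound: the mode-1 fibre T[:,0,0] = [-6, 0, 0] gives a = [1, 0, 0] (primitive direction); the mode-2 fibre T[0,:,0] = [-6, -6, -6] gives b = [1, 1, 1]; then c[k] = T[0,0,k] / (a[0]·b[0]) = [-6, -2, -6] / 1 = [-6, -2, -6].
Expanding [1, 0, 0] ⊗ [1, 1, 1] ⊗ [-6, -2, -6] reproduces all 27 entries of T, so T = [1, 0, 0] ⊗ [1, 1, 1] ⊗ [-6, -2, -6] and rank(T) ≤ 1.
These bounds meet, so rank(T) = 1.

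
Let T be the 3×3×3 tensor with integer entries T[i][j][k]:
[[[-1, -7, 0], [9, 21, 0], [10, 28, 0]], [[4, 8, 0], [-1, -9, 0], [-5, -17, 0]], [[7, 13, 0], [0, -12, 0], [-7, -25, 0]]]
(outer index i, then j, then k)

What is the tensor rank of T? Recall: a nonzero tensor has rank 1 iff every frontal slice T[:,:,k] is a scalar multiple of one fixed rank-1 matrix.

2

Lower bound: in the mode-3 unfolding of T (rows indexed by k, columns by (i,j)) the 2×2 minor on rows k ∈ {0, 1}, columns (i,j) ∈ {(0,0), (0,1)} is det [[-1, 9], [-7, 21]] = 42 ≠ 0, so that unfolding has rank ≥ 2 and hence rank(T) ≥ 2 (CP rank is at least every unfolding rank, though it can be larger).
Upper bound: with S_k = T[:,:,k], the two rank-1 terms a₁b₁ᵀ, a₂b₂ᵀ are the rank-1 members of the pencil x·S₀ + y·S₁.
The 2×2 minor of x·S₀ + y·S₁ on rows {0,1}, columns {0,1} is −35·x² − 140·xy − 105·y² = (-35)·(x + 3·y)(x + y), vanishing at (x:y) = (3:-1) and (1:-1).
M₁ = 3·S₀ − S₁ = [[4, 6, 2], [4, 6, 2], [8, 12, 4]] = 2·[1, 1, 2][2, 3, 1]ᵀ and M₂ = S₀ − S₁ = [[6, -12, -18], [-4, 8, 12], [-6, 12, 18]] = 2·[3, -2, -3][1, -2, -3]ᵀ, so take a₁ = [1, 1, 2], b₁ = [2, 3, 1], a₂ = [3, -2, -3], b₂ = [1, -2, -3].
Each slice is an integer combination of E₁ = a₁b₁ᵀ and E₂ = a₂b₂ᵀ: S₀ = E₁ − E₂, S₁ = E₁ − 3·E₂, S₂ = 0; reading off coefficients, c₁ = [1, 1, 0] and c₂ = [-1, -3, 0].
Hence T = [1, 1, 2] (x) [2, 3, 1] (x) [1, 1, 0] + [3, -2, -3] (x) [1, -2, -3] (x) [-1, -3, 0], so rank(T) ≤ 2.
These bounds meet, so rank(T) = 2.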